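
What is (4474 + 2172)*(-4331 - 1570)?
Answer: -39218046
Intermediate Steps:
(4474 + 2172)*(-4331 - 1570) = 6646*(-5901) = -39218046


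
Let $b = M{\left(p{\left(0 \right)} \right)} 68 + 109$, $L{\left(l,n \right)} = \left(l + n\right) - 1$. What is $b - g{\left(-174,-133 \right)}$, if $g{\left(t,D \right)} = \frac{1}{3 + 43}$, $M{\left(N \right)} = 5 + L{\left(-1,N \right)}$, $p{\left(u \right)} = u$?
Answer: $\frac{14397}{46} \approx 312.98$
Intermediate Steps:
$L{\left(l,n \right)} = -1 + l + n$
$M{\left(N \right)} = 3 + N$ ($M{\left(N \right)} = 5 - \left(2 - N\right) = 5 + \left(-2 + N\right) = 3 + N$)
$g{\left(t,D \right)} = \frac{1}{46}$
$b = 313$ ($b = \left(3 + 0\right) 68 + 109 = 3 \cdot 68 + 109 = 204 + 109 = 313$)
$b - g{\left(-174,-133 \right)} = 313 - \frac{1}{46} = \frac{14397}{46}$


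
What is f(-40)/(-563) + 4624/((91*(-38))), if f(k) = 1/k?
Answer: -52064511/38937080 ≈ -1.3371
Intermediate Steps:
f(-40)/(-563) + 4624/((91*(-38))) = 1/(-40*(-563)) + 4624/((91*(-38))) = -1/40*(-1/563) + 4624/(-3458) = 1/22520 + 4624*(-1/3458) = 1/22520 - 2312/1729 = -52064511/38937080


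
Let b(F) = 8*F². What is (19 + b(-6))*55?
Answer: 16885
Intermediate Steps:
(19 + b(-6))*55 = (19 + 8*(-6)²)*55 = (19 + 8*36)*55 = (19 + 288)*55 = 307*55 = 16885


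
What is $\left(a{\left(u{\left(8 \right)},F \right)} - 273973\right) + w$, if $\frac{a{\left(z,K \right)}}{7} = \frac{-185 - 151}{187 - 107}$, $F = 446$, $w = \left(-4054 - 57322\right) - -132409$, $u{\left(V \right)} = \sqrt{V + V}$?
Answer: $- \frac{1014847}{5} \approx -2.0297 \cdot 10^{5}$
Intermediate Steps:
$u{\left(V \right)} = \sqrt{2} \sqrt{V}$ ($u{\left(V \right)} = \sqrt{2 V} = \sqrt{2} \sqrt{V}$)
$w = 71033$ ($w = \left(-4054 - 57322\right) + 132409 = -61376 + 132409 = 71033$)
$a{\left(z,K \right)} = - \frac{147}{5}$ ($a{\left(z,K \right)} = 7 \frac{-185 - 151}{187 - 107} = 7 \left(- \frac{336}{80}\right) = 7 \left(\left(-336\right) \frac{1}{80}\right) = 7 \left(- \frac{21}{5}\right) = - \frac{147}{5}$)
$\left(a{\left(u{\left(8 \right)},F \right)} - 273973\right) + w = \left(- \frac{147}{5} - 273973\right) + 71033 = - \frac{1370012}{5} + 71033 = - \frac{1014847}{5}$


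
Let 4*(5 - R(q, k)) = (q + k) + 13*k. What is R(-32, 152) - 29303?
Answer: -29822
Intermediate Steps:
R(q, k) = 5 - 7*k/2 - q/4 (R(q, k) = 5 - ((q + k) + 13*k)/4 = 5 - ((k + q) + 13*k)/4 = 5 - (q + 14*k)/4 = 5 + (-7*k/2 - q/4) = 5 - 7*k/2 - q/4)
R(-32, 152) - 29303 = (5 - 7/2*152 - 1/4*(-32)) - 29303 = (5 - 532 + 8) - 29303 = -519 - 29303 = -29822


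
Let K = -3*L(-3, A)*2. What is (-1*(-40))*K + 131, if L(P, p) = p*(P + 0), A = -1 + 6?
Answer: 3731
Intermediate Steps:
A = 5
L(P, p) = P*p (L(P, p) = p*P = P*p)
K = 90 (K = -(-9)*5*2 = -3*(-15)*2 = 45*2 = 90)
(-1*(-40))*K + 131 = -1*(-40)*90 + 131 = 40*90 + 131 = 3600 + 131 = 3731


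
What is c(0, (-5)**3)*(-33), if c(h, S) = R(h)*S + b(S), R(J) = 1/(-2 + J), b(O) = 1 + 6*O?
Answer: 45309/2 ≈ 22655.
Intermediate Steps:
c(h, S) = 1 + 6*S + S/(-2 + h) (c(h, S) = S/(-2 + h) + (1 + 6*S) = 1 + 6*S + S/(-2 + h))
c(0, (-5)**3)*(-33) = (((-5)**3 + (1 + 6*(-5)**3)*(-2 + 0))/(-2 + 0))*(-33) = ((-125 + (1 + 6*(-125))*(-2))/(-2))*(-33) = -(-125 + (1 - 750)*(-2))/2*(-33) = -(-125 - 749*(-2))/2*(-33) = -(-125 + 1498)/2*(-33) = -1/2*1373*(-33) = -1373/2*(-33) = 45309/2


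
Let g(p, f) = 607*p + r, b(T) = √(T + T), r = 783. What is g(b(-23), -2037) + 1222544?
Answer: 1223327 + 607*I*√46 ≈ 1.2233e+6 + 4116.9*I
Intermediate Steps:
b(T) = √2*√T (b(T) = √(2*T) = √2*√T)
g(p, f) = 783 + 607*p (g(p, f) = 607*p + 783 = 783 + 607*p)
g(b(-23), -2037) + 1222544 = (783 + 607*(√2*√(-23))) + 1222544 = (783 + 607*(√2*(I*√23))) + 1222544 = (783 + 607*(I*√46)) + 1222544 = (783 + 607*I*√46) + 1222544 = 1223327 + 607*I*√46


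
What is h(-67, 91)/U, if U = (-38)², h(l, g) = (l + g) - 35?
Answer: -11/1444 ≈ -0.0076177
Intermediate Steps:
h(l, g) = -35 + g + l (h(l, g) = (g + l) - 35 = -35 + g + l)
U = 1444
h(-67, 91)/U = (-35 + 91 - 67)/1444 = -11*1/1444 = -11/1444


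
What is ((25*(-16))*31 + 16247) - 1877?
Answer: 1970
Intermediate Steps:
((25*(-16))*31 + 16247) - 1877 = (-400*31 + 16247) - 1877 = (-12400 + 16247) - 1877 = 3847 - 1877 = 1970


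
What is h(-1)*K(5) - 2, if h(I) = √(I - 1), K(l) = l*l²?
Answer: -2 + 125*I*√2 ≈ -2.0 + 176.78*I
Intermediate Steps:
K(l) = l³
h(I) = √(-1 + I)
h(-1)*K(5) - 2 = √(-1 - 1)*5³ - 2 = √(-2)*125 - 2 = (I*√2)*125 - 2 = 125*I*√2 - 2 = -2 + 125*I*√2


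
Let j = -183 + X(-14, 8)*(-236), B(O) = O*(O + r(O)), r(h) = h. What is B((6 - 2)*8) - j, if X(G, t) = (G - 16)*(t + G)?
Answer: 44711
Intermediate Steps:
X(G, t) = (-16 + G)*(G + t)
B(O) = 2*O² (B(O) = O*(O + O) = O*(2*O) = 2*O²)
j = -42663 (j = -183 + ((-14)² - 16*(-14) - 16*8 - 14*8)*(-236) = -183 + (196 + 224 - 128 - 112)*(-236) = -183 + 180*(-236) = -183 - 42480 = -42663)
B((6 - 2)*8) - j = 2*((6 - 2)*8)² - 1*(-42663) = 2*(4*8)² + 42663 = 2*32² + 42663 = 2*1024 + 42663 = 2048 + 42663 = 44711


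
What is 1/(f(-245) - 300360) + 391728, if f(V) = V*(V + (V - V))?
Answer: 94145948879/240335 ≈ 3.9173e+5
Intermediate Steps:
f(V) = V² (f(V) = V*(V + 0) = V*V = V²)
1/(f(-245) - 300360) + 391728 = 1/((-245)² - 300360) + 391728 = 1/(60025 - 300360) + 391728 = 1/(-240335) + 391728 = -1/240335 + 391728 = 94145948879/240335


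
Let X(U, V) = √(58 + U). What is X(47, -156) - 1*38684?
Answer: -38684 + √105 ≈ -38674.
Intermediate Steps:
X(47, -156) - 1*38684 = √(58 + 47) - 1*38684 = √105 - 38684 = -38684 + √105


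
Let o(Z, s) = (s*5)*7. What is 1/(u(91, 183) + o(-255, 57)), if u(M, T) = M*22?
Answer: 1/3997 ≈ 0.00025019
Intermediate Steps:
o(Z, s) = 35*s (o(Z, s) = (5*s)*7 = 35*s)
u(M, T) = 22*M
1/(u(91, 183) + o(-255, 57)) = 1/(22*91 + 35*57) = 1/(2002 + 1995) = 1/3997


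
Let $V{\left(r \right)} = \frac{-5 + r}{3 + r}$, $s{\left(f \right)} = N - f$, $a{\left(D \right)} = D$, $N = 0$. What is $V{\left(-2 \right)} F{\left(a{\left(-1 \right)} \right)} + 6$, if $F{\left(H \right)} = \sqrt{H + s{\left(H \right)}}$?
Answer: $6$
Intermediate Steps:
$s{\left(f \right)} = - f$ ($s{\left(f \right)} = 0 - f = - f$)
$V{\left(r \right)} = \frac{-5 + r}{3 + r}$
$F{\left(H \right)} = 0$ ($F{\left(H \right)} = \sqrt{H - H} = \sqrt{0} = 0$)
$V{\left(-2 \right)} F{\left(a{\left(-1 \right)} \right)} + 6 = \frac{-5 - 2}{3 - 2} \cdot 0 + 6 = 1^{-1} \left(-7\right) 0 + 6 = 1 \left(-7\right) 0 + 6 = \left(-7\right) 0 + 6 = 0 + 6 = 6$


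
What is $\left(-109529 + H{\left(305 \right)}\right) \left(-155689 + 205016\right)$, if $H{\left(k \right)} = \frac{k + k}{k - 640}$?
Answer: $- \frac{361989395755}{67} \approx -5.4028 \cdot 10^{9}$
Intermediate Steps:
$H{\left(k \right)} = \frac{2 k}{-640 + k}$
$\left(-109529 + H{\left(305 \right)}\right) \left(-155689 + 205016\right) = \left(-109529 + 2 \cdot 305 \frac{1}{-640 + 305}\right) \left(-155689 + 205016\right) = \left(-109529 + 2 \cdot 305 \frac{1}{-335}\right) 49327 = \left(-109529 + 2 \cdot 305 \left(- \frac{1}{335}\right)\right) 49327 = \left(-109529 - \frac{122}{67}\right) 49327 = \left(- \frac{7338565}{67}\right) 49327 = - \frac{361989395755}{67}$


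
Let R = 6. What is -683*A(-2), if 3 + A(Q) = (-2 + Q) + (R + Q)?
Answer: 2049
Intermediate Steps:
A(Q) = 1 + 2*Q (A(Q) = -3 + ((-2 + Q) + (6 + Q)) = -3 + (4 + 2*Q) = 1 + 2*Q)
-683*A(-2) = -683*(1 + 2*(-2)) = -683*(1 - 4) = -683*(-3) = 2049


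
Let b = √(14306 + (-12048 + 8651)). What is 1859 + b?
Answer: 1859 + √10909 ≈ 1963.4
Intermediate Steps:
b = √10909 (b = √(14306 - 3397) = √10909 ≈ 104.45)
1859 + b = 1859 + √10909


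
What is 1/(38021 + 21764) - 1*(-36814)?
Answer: 2200924991/59785 ≈ 36814.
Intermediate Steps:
1/(38021 + 21764) - 1*(-36814) = 1/59785 + 36814 = 2200924991/59785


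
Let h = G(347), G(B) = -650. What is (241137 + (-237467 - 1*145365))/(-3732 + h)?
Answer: 141695/4382 ≈ 32.336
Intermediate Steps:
h = -650
(241137 + (-237467 - 1*145365))/(-3732 + h) = (241137 + (-237467 - 1*145365))/(-3732 - 650) = (241137 + (-237467 - 145365))/(-4382) = (241137 - 382832)*(-1/4382) = -141695*(-1/4382) = 141695/4382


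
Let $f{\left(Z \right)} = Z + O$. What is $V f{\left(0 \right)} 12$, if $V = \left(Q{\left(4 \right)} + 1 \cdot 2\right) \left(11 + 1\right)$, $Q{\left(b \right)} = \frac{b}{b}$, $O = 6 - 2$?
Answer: $1728$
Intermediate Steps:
$O = 4$
$Q{\left(b \right)} = 1$
$V = 36$ ($V = \left(1 + 1 \cdot 2\right) \left(11 + 1\right) = \left(1 + 2\right) 12 = 3 \cdot 12 = 36$)
$f{\left(Z \right)} = 4 + Z$ ($f{\left(Z \right)} = Z + 4 = 4 + Z$)
$V f{\left(0 \right)} 12 = 36 \left(4 + 0\right) 12 = 36 \cdot 4 \cdot 12 = 144 \cdot 12 = 1728$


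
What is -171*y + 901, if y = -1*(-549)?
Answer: -92978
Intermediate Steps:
y = 549
-171*y + 901 = -171*549 + 901 = -93879 + 901 = -92978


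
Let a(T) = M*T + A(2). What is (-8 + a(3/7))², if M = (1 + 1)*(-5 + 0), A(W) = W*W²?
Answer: 900/49 ≈ 18.367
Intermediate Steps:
A(W) = W³
M = -10 (M = 2*(-5) = -10)
a(T) = 8 - 10*T (a(T) = -10*T + 2³ = -10*T + 8 = 8 - 10*T)
(-8 + a(3/7))² = (-8 + (8 - 30/7))² = (-8 + 26/7)² = (-30/7)² = 900/49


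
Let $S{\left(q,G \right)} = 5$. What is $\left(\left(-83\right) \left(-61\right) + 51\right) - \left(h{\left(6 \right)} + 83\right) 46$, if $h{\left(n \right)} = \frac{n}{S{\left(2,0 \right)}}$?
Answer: $\frac{6204}{5} \approx 1240.8$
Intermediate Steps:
$h{\left(n \right)} = \frac{n}{5}$
$\left(\left(-83\right) \left(-61\right) + 51\right) - \left(h{\left(6 \right)} + 83\right) 46 = \left(\left(-83\right) \left(-61\right) + 51\right) - \left(\frac{1}{5} \cdot 6 + 83\right) 46 = \left(5063 + 51\right) - \left(\frac{6}{5} + 83\right) 46 = 5114 - \frac{421}{5} \cdot 46 = 5114 - \frac{19366}{5} = \frac{6204}{5}$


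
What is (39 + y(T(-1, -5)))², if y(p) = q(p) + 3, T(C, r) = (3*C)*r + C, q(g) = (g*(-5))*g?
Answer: 879844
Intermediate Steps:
q(g) = -5*g² (q(g) = (-5*g)*g = -5*g²)
T(C, r) = C + 3*C*r (T(C, r) = 3*C*r + C = C + 3*C*r)
y(p) = 3 - 5*p² (y(p) = -5*p² + 3 = 3 - 5*p²)
(39 + y(T(-1, -5)))² = (39 + (3 - 5*(1 + 3*(-5))²))² = (39 + (3 - 5*(1 - 15)²))² = (39 + (3 - 5*(-1*(-14))²))² = (39 + (3 - 5*14²))² = (39 + (3 - 5*196))² = (39 + (3 - 980))² = (39 - 977)² = (-938)² = 879844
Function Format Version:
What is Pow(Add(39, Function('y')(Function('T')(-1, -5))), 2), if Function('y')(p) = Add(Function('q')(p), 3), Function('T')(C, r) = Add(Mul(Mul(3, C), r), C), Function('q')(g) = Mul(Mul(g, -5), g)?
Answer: 879844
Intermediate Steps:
Function('q')(g) = Mul(-5, Pow(g, 2)) (Function('q')(g) = Mul(Mul(-5, g), g) = Mul(-5, Pow(g, 2)))
Function('T')(C, r) = Add(C, Mul(3, C, r)) (Function('T')(C, r) = Add(Mul(3, C, r), C) = Add(C, Mul(3, C, r)))
Function('y')(p) = Add(3, Mul(-5, Pow(p, 2))) (Function('y')(p) = Add(Mul(-5, Pow(p, 2)), 3) = Add(3, Mul(-5, Pow(p, 2))))
Pow(Add(39, Function('y')(Function('T')(-1, -5))), 2) = Pow(Add(39, Add(3, Mul(-5, Pow(Mul(-1, Add(1, Mul(3, -5))), 2)))), 2) = Pow(Add(39, Add(3, Mul(-5, Pow(Mul(-1, Add(1, -15)), 2)))), 2) = Pow(Add(39, Add(3, Mul(-5, Pow(Mul(-1, -14), 2)))), 2) = Pow(Add(39, Add(3, Mul(-5, Pow(14, 2)))), 2) = Pow(Add(39, Add(3, Mul(-5, 196))), 2) = Pow(Add(39, Add(3, -980)), 2) = Pow(Add(39, -977), 2) = Pow(-938, 2) = 879844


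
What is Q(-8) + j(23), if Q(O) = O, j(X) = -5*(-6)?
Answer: 22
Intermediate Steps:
j(X) = 30
Q(-8) + j(23) = -8 + 30 = 22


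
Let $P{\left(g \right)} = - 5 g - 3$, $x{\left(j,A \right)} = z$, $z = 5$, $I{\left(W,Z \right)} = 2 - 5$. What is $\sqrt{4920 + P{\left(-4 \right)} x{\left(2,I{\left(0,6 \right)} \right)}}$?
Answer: $\sqrt{5005} \approx 70.746$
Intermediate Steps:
$I{\left(W,Z \right)} = -3$ ($I{\left(W,Z \right)} = 2 - 5 = -3$)
$x{\left(j,A \right)} = 5$
$P{\left(g \right)} = -3 - 5 g$
$\sqrt{4920 + P{\left(-4 \right)} x{\left(2,I{\left(0,6 \right)} \right)}} = \sqrt{4920 + \left(-3 - -20\right) 5} = \sqrt{4920 + \left(-3 + 20\right) 5} = \sqrt{4920 + 17 \cdot 5} = \sqrt{4920 + 85} = \sqrt{5005}$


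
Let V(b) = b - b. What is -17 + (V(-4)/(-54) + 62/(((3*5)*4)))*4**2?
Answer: -7/15 ≈ -0.46667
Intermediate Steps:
V(b) = 0
-17 + (V(-4)/(-54) + 62/(((3*5)*4)))*4**2 = -17 + (0/(-54) + 62/(((3*5)*4)))*4**2 = -17 + (0*(-1/54) + 62/((15*4)))*16 = -17 + (0 + 62/60)*16 = -17 + (0 + 62*(1/60))*16 = -17 + (0 + 31/30)*16 = -17 + (31/30)*16 = -17 + 248/15 = -7/15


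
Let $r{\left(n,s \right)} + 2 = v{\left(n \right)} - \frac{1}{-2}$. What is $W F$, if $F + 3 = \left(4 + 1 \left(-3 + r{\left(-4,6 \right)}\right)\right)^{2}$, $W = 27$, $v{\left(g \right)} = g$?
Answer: $\frac{1863}{4} \approx 465.75$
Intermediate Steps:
$r{\left(n,s \right)} = - \frac{3}{2} + n$ ($r{\left(n,s \right)} = -2 + \left(n - \frac{1}{-2}\right) = -2 + \left(n - - \frac{1}{2}\right) = -2 + \left(n + \frac{1}{2}\right) = -2 + \left(\frac{1}{2} + n\right) = - \frac{3}{2} + n$)
$F = \frac{69}{4}$ ($F = -3 + \left(4 + 1 \left(-3 - \frac{11}{2}\right)\right)^{2} = -3 + \left(4 + 1 \left(- \frac{17}{2}\right)\right)^{2} = -3 + \left(4 - \frac{17}{2}\right)^{2} = -3 + \left(- \frac{9}{2}\right)^{2} = -3 + \frac{81}{4} = \frac{69}{4} \approx 17.25$)
$W F = 27 \cdot \frac{69}{4} = \frac{1863}{4}$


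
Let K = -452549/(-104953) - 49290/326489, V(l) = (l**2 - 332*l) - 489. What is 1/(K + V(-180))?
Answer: 34266000017/3141341066695498 ≈ 1.0908e-5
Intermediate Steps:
V(l) = -489 + l**2 - 332*l
K = 142579137091/34266000017 (K = -452549*(-1/104953) - 49290*1/326489 = 452549/104953 - 49290/326489 = 142579137091/34266000017 ≈ 4.1609)
1/(K + V(-180)) = 1/(142579137091/34266000017 + (-489 + (-180)**2 - 332*(-180))) = 1/(142579137091/34266000017 + (-489 + 32400 + 59760)) = 1/(142579137091/34266000017 + 91671) = 1/(3141341066695498/34266000017) = 34266000017/3141341066695498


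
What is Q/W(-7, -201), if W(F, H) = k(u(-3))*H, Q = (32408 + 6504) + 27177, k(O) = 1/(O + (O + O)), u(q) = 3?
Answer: -198267/67 ≈ -2959.2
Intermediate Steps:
k(O) = 1/(3*O) (k(O) = 1/(O + 2*O) = 1/(3*O))
Q = 66089 (Q = 38912 + 27177 = 66089)
W(F, H) = H/9 (W(F, H) = ((⅓)/3)*H = ((⅓)*(⅓))*H = H/9)
Q/W(-7, -201) = 66089/(((⅑)*(-201))) = 66089/(-67/3) = 66089*(-3/67) = -198267/67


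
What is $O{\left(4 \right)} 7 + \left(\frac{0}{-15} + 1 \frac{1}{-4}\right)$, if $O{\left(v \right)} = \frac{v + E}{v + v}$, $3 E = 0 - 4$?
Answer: $\frac{25}{12} \approx 2.0833$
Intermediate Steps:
$E = - \frac{4}{3}$ ($E = \frac{0 - 4}{3} = \frac{1}{3} \left(-4\right) = - \frac{4}{3} \approx -1.3333$)
$O{\left(v \right)} = \frac{- \frac{4}{3} + v}{2 v}$ ($O{\left(v \right)} = \frac{v - \frac{4}{3}}{v + v} = \frac{- \frac{4}{3} + v}{2 v}$)
$O{\left(4 \right)} 7 + \left(\frac{0}{-15} + 1 \frac{1}{-4}\right) = \frac{-4 + 3 \cdot 4}{6 \cdot 4} \cdot 7 + \left(\frac{0}{-15} + 1 \frac{1}{-4}\right) = \frac{1}{6} \cdot \frac{1}{4} \left(-4 + 12\right) 7 + \left(0 \left(- \frac{1}{15}\right) + 1 \left(- \frac{1}{4}\right)\right) = \frac{1}{6} \cdot \frac{1}{4} \cdot 8 \cdot 7 + \left(0 - \frac{1}{4}\right) = \frac{1}{3} \cdot 7 - \frac{1}{4} = \frac{7}{3} - \frac{1}{4} = \frac{25}{12}$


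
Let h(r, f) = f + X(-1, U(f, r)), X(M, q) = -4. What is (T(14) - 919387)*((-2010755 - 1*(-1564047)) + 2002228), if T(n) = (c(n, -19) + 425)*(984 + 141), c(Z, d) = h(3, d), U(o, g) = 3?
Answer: -726640946240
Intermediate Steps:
h(r, f) = -4 + f (h(r, f) = f - 4 = -4 + f)
c(Z, d) = -4 + d
T(n) = 452250 (T(n) = ((-4 - 19) + 425)*(984 + 141) = (-23 + 425)*1125 = 402*1125 = 452250)
(T(14) - 919387)*((-2010755 - 1*(-1564047)) + 2002228) = (452250 - 919387)*((-2010755 - 1*(-1564047)) + 2002228) = -467137*((-2010755 + 1564047) + 2002228) = -467137*(-446708 + 2002228) = -467137*1555520 = -726640946240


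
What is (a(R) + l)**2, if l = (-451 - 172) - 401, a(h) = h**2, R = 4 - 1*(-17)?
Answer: 339889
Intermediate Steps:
R = 21 (R = 4 + 17 = 21)
l = -1024 (l = -623 - 401 = -1024)
(a(R) + l)**2 = (21**2 - 1024)**2 = (441 - 1024)**2 = (-583)**2 = 339889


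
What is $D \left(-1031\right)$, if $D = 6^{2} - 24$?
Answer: $-12372$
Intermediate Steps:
$D = 12$ ($D = 36 - 24 = 12$)
$D \left(-1031\right) = 12 \left(-1031\right) = -12372$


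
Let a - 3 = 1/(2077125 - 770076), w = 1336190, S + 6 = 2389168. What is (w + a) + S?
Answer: 4869221527396/1307049 ≈ 3.7254e+6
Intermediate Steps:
S = 2389162 (S = -6 + 2389168 = 2389162)
a = 3921148/1307049 (a = 3 + 1/(2077125 - 770076) = 3 + 1/1307049 = 3921148/1307049 ≈ 3.0000)
(w + a) + S = (1336190 + 3921148/1307049) + 2389162 = 1746469724458/1307049 + 2389162 = 4869221527396/1307049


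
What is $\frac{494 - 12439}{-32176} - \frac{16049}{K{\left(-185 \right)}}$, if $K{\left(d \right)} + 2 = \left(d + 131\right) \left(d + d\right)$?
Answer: $- \frac{138877707}{321406064} \approx -0.43209$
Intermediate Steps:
$K{\left(d \right)} = -2 + 2 d \left(131 + d\right)$ ($K{\left(d \right)} = -2 + \left(d + 131\right) \left(d + d\right) = -2 + \left(131 + d\right) 2 d = -2 + 2 d \left(131 + d\right)$)
$\frac{494 - 12439}{-32176} - \frac{16049}{K{\left(-185 \right)}} = \frac{494 - 12439}{-32176} - \frac{16049}{-2 + 2 \left(-185\right)^{2} + 262 \left(-185\right)} = \left(-11945\right) \left(- \frac{1}{32176}\right) - \frac{16049}{-2 + 2 \cdot 34225 - 48470} = \frac{11945}{32176} - \frac{16049}{-2 + 68450 - 48470} = \frac{11945}{32176} - \frac{16049}{19978} = - \frac{138877707}{321406064}$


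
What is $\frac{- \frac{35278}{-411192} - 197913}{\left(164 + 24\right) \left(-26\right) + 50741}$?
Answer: $- \frac{40690103509}{9427193388} \approx -4.3162$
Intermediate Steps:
$\frac{- \frac{35278}{-411192} - 197913}{\left(164 + 24\right) \left(-26\right) + 50741} = \frac{\left(-35278\right) \left(- \frac{1}{411192}\right) - 197913}{188 \left(-26\right) + 50741} = \frac{\frac{17639}{205596} - 197913}{-4888 + 50741} = - \frac{40690103509}{205596 \cdot 45853} = \left(- \frac{40690103509}{205596}\right) \frac{1}{45853} = - \frac{40690103509}{9427193388}$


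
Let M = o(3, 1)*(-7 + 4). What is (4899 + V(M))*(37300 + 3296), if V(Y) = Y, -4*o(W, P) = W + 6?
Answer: 199153827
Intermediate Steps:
o(W, P) = -3/2 - W/4 (o(W, P) = -(W + 6)/4 = -(6 + W)/4 = -3/2 - W/4)
M = 27/4 (M = (-3/2 - 1/4*3)*(-7 + 4) = (-3/2 - 3/4)*(-3) = -9/4*(-3) = 27/4 ≈ 6.7500)
(4899 + V(M))*(37300 + 3296) = (4899 + 27/4)*(37300 + 3296) = (19623/4)*40596 = 199153827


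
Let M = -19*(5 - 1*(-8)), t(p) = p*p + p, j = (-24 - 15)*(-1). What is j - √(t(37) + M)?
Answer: 39 - √1159 ≈ 4.9559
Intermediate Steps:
j = 39 (j = -39*(-1) = 39)
t(p) = p + p² (t(p) = p² + p = p + p²)
M = -247 (M = -19*(5 + 8) = -19*13 = -247)
j - √(t(37) + M) = 39 - √(37*(1 + 37) - 247) = 39 - √(37*38 - 247) = 39 - √(1406 - 247) = 39 - √1159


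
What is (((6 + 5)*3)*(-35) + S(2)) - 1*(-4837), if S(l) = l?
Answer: 3684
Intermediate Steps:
(((6 + 5)*3)*(-35) + S(2)) - 1*(-4837) = (((6 + 5)*3)*(-35) + 2) - 1*(-4837) = ((11*3)*(-35) + 2) + 4837 = (33*(-35) + 2) + 4837 = (-1155 + 2) + 4837 = -1153 + 4837 = 3684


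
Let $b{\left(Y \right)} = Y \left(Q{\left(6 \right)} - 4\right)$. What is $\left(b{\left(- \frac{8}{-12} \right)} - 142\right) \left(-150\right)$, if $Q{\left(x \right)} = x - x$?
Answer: $21700$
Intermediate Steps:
$Q{\left(x \right)} = 0$
$b{\left(Y \right)} = - 4 Y$ ($b{\left(Y \right)} = Y \left(0 - 4\right) = Y \left(-4\right) = - 4 Y$)
$\left(b{\left(- \frac{8}{-12} \right)} - 142\right) \left(-150\right) = \left(- 4 \left(- \frac{8}{-12}\right) - 142\right) \left(-150\right) = \left(- 4 \left(\left(-8\right) \left(- \frac{1}{12}\right)\right) - 142\right) \left(-150\right) = \left(\left(-4\right) \frac{2}{3} - 142\right) \left(-150\right) = \left(- \frac{8}{3} - 142\right) \left(-150\right) = \left(- \frac{434}{3}\right) \left(-150\right) = 21700$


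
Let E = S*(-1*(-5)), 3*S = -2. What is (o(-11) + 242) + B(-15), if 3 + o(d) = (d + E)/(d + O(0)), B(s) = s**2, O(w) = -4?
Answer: 20923/45 ≈ 464.96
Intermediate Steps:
S = -2/3 (S = (1/3)*(-2) = -2/3 ≈ -0.66667)
E = -10/3 (E = -(-2)*(-5)/3 = -2/3*5 = -10/3 ≈ -3.3333)
o(d) = -3 + (-10/3 + d)/(-4 + d) (o(d) = -3 + (d - 10/3)/(d - 4) = -3 + (-10/3 + d)/(-4 + d))
(o(-11) + 242) + B(-15) = (2*(13 - 3*(-11))/(3*(-4 - 11)) + 242) + (-15)**2 = ((2/3)*(13 + 33)/(-15) + 242) + 225 = ((2/3)*(-1/15)*46 + 242) + 225 = (-92/45 + 242) + 225 = 10798/45 + 225 = 20923/45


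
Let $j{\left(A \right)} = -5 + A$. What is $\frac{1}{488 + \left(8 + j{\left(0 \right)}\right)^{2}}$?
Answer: $\frac{1}{497} \approx 0.0020121$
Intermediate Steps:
$\frac{1}{488 + \left(8 + j{\left(0 \right)}\right)^{2}} = \frac{1}{488 + \left(8 + \left(-5 + 0\right)\right)^{2}} = \frac{1}{488 + \left(8 - 5\right)^{2}} = \frac{1}{488 + 3^{2}} = \frac{1}{488 + 9} = \frac{1}{497}$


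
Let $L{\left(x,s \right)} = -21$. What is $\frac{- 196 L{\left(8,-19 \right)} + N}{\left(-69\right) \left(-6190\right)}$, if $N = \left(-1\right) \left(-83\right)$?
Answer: $\frac{4199}{427110} \approx 0.0098312$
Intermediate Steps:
$N = 83$
$\frac{- 196 L{\left(8,-19 \right)} + N}{\left(-69\right) \left(-6190\right)} = \frac{\left(-196\right) \left(-21\right) + 83}{\left(-69\right) \left(-6190\right)} = \frac{4116 + 83}{427110} = 4199 \cdot \frac{1}{427110} = \frac{4199}{427110}$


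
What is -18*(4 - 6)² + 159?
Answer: 87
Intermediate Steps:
-18*(4 - 6)² + 159 = -18*(-2)² + 159 = -18*4 + 159 = -72 + 159 = 87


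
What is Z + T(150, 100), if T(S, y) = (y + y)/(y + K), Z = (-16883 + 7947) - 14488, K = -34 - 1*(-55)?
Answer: -2834104/121 ≈ -23422.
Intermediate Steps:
K = 21 (K = -34 + 55 = 21)
Z = -23424 (Z = -8936 - 14488 = -23424)
T(S, y) = 2*y/(21 + y) (T(S, y) = (y + y)/(y + 21) = (2*y)/(21 + y) = 2*y/(21 + y))
Z + T(150, 100) = -23424 + 2*100/(21 + 100) = -23424 + 2*100/121 = -23424 + 2*100*(1/121) = -23424 + 200/121 = -2834104/121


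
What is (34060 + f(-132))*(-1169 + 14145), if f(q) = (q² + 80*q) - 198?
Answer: 528460576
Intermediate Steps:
f(q) = -198 + q² + 80*q
(34060 + f(-132))*(-1169 + 14145) = (34060 + (-198 + (-132)² + 80*(-132)))*(-1169 + 14145) = (34060 + (-198 + 17424 - 10560))*12976 = (34060 + 6666)*12976 = 40726*12976 = 528460576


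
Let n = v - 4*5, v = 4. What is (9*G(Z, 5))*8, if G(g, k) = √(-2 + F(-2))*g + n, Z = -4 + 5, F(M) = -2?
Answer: -1152 + 144*I ≈ -1152.0 + 144.0*I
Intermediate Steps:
Z = 1
n = -16 (n = 4 - 4*5 = 4 - 20 = -16)
G(g, k) = -16 + 2*I*g (G(g, k) = √(-2 - 2)*g - 16 = √(-4)*g - 16 = (2*I)*g - 16 = 2*I*g - 16 = -16 + 2*I*g)
(9*G(Z, 5))*8 = (9*(-16 + 2*I*1))*8 = (9*(-16 + 2*I))*8 = (-144 + 18*I)*8 = -1152 + 144*I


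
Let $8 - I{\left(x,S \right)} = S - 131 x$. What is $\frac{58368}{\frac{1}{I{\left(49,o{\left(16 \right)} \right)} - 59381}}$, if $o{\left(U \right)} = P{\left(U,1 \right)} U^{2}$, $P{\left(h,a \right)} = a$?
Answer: $-3105761280$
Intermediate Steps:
$o{\left(U \right)} = U^{2}$ ($o{\left(U \right)} = 1 U^{2} = U^{2}$)
$I{\left(x,S \right)} = 8 - S + 131 x$ ($I{\left(x,S \right)} = 8 - \left(S - 131 x\right) = 8 - S + 131 x$)
$\frac{58368}{\frac{1}{I{\left(49,o{\left(16 \right)} \right)} - 59381}} = \frac{58368}{\frac{1}{\left(8 - 16^{2} + 131 \cdot 49\right) - 59381}} = \frac{58368}{\frac{1}{\left(8 - 256 + 6419\right) - 59381}} = \frac{58368}{\frac{1}{6171 - 59381}} = \frac{58368}{\frac{1}{-53210}} = \frac{58368}{- \frac{1}{53210}} = 58368 \left(-53210\right) = -3105761280$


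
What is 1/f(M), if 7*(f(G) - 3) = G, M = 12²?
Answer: 7/165 ≈ 0.042424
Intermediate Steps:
M = 144
f(G) = 3 + G/7
1/f(M) = 1/(3 + (⅐)*144) = 1/(3 + 144/7) = 1/(165/7) = 7/165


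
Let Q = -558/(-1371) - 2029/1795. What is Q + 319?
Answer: 261087102/820315 ≈ 318.28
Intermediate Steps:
Q = -593383/820315 (Q = -558*(-1/1371) - 2029*1/1795 = 186/457 - 2029/1795 = -593383/820315 ≈ -0.72336)
Q + 319 = -593383/820315 + 319 = 261087102/820315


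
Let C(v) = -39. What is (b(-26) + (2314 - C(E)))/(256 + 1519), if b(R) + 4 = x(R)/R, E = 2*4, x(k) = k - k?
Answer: 2349/1775 ≈ 1.3234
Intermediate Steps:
x(k) = 0
E = 8
b(R) = -4 (b(R) = -4 + 0/R = -4 + 0 = -4)
(b(-26) + (2314 - C(E)))/(256 + 1519) = (-4 + (2314 - 1*(-39)))/(256 + 1519) = (-4 + (2314 + 39))/1775 = (-4 + 2353)*(1/1775) = 2349*(1/1775) = 2349/1775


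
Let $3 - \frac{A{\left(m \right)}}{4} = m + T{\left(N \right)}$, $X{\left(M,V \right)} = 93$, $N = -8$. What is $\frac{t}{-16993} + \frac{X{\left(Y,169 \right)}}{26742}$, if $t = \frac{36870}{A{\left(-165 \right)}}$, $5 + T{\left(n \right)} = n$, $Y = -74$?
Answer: $\frac{6591464}{13708541981} \approx 0.00048083$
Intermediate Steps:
$T{\left(n \right)} = -5 + n$
$A{\left(m \right)} = 64 - 4 m$ ($A{\left(m \right)} = 12 - 4 \left(m - 13\right) = 12 - 4 \left(-13 + m\right) = 12 - \left(-52 + 4 m\right) = 64 - 4 m$)
$t = \frac{18435}{362}$ ($t = \frac{36870}{64 - -660} = \frac{36870}{64 + 660} = \frac{36870}{724} = 36870 \cdot \frac{1}{724} = \frac{18435}{362} \approx 50.925$)
$\frac{t}{-16993} + \frac{X{\left(Y,169 \right)}}{26742} = \frac{18435}{362 \left(-16993\right)} + \frac{93}{26742} = \frac{18435}{362} \left(- \frac{1}{16993}\right) + 93 \cdot \frac{1}{26742} = - \frac{18435}{6151466} + \frac{31}{8914} = \frac{6591464}{13708541981}$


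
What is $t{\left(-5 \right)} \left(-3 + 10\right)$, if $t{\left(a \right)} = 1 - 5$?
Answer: $-28$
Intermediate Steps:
$t{\left(a \right)} = -4$
$t{\left(-5 \right)} \left(-3 + 10\right) = - 4 \left(-3 + 10\right) = \left(-4\right) 7 = -28$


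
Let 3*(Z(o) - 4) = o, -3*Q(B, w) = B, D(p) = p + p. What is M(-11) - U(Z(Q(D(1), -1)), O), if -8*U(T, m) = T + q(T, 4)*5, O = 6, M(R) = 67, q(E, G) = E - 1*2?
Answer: 823/12 ≈ 68.583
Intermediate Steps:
D(p) = 2*p
q(E, G) = -2 + E (q(E, G) = E - 2 = -2 + E)
Q(B, w) = -B/3
Z(o) = 4 + o/3
U(T, m) = 5/4 - 3*T/4 (U(T, m) = -(T + (-2 + T)*5)/8 = -(T + (-10 + 5*T))/8 = -(-10 + 6*T)/8 = 5/4 - 3*T/4)
M(-11) - U(Z(Q(D(1), -1)), O) = 67 - (5/4 - 3*(4 + (-2/3)/3)/4) = 67 - (5/4 - 3*(4 + (-1/3*2)/3)/4) = 67 - (5/4 - 3*(4 + (1/3)*(-2/3))/4) = 67 - (5/4 - 3*(4 - 2/9)/4) = 67 - (5/4 - 3/4*34/9) = 67 - (5/4 - 17/6) = 67 - 1*(-19/12) = 67 + 19/12 = 823/12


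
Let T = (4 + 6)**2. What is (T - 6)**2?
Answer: 8836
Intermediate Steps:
T = 100 (T = 10**2 = 100)
(T - 6)**2 = (100 - 6)**2 = 94**2 = 8836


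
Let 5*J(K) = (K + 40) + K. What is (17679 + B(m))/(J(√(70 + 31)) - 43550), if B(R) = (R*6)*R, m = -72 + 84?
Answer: -10092491325/23698821848 - 92715*√101/23698821848 ≈ -0.42590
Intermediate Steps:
m = 12
J(K) = 8 + 2*K/5 (J(K) = ((K + 40) + K)/5 = ((40 + K) + K)/5 = (40 + 2*K)/5 = 8 + 2*K/5)
B(R) = 6*R² (B(R) = (6*R)*R = 6*R²)
(17679 + B(m))/(J(√(70 + 31)) - 43550) = (17679 + 6*12²)/((8 + 2*√(70 + 31)/5) - 43550) = (17679 + 6*144)/((8 + 2*√101/5) - 43550) = (17679 + 864)/(-43542 + 2*√101/5) = 18543/(-43542 + 2*√101/5)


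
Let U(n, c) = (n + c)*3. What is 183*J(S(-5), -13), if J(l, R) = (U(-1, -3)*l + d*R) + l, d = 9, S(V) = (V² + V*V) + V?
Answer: -111996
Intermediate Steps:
U(n, c) = 3*c + 3*n (U(n, c) = (c + n)*3 = 3*c + 3*n)
S(V) = V + 2*V² (S(V) = (V² + V²) + V = 2*V² + V = V + 2*V²)
J(l, R) = -11*l + 9*R (J(l, R) = ((3*(-3) + 3*(-1))*l + 9*R) + l = ((-9 - 3)*l + 9*R) + l = (-12*l + 9*R) + l = -11*l + 9*R)
183*J(S(-5), -13) = 183*(-(-55)*(1 + 2*(-5)) + 9*(-13)) = 183*(-(-55)*(1 - 10) - 117) = 183*(-(-55)*(-9) - 117) = 183*(-11*45 - 117) = 183*(-495 - 117) = 183*(-612) = -111996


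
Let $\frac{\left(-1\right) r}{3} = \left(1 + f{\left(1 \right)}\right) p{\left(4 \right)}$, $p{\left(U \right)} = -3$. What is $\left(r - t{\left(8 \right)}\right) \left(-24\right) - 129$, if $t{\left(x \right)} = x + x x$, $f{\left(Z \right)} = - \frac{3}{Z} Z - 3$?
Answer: $2679$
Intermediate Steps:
$f{\left(Z \right)} = -6$ ($f{\left(Z \right)} = -3 - 3 = -6$)
$t{\left(x \right)} = x + x^{2}$
$r = -45$ ($r = - 3 \left(1 - 6\right) \left(-3\right) = - 3 \left(\left(-5\right) \left(-3\right)\right) = \left(-3\right) 15 = -45$)
$\left(r - t{\left(8 \right)}\right) \left(-24\right) - 129 = \left(-45 - 8 \left(1 + 8\right)\right) \left(-24\right) - 129 = \left(-45 - 8 \cdot 9\right) \left(-24\right) - 129 = \left(-45 - 72\right) \left(-24\right) - 129 = \left(-117\right) \left(-24\right) - 129 = 2808 - 129 = 2679$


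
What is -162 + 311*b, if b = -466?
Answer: -145088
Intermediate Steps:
-162 + 311*b = -162 + 311*(-466) = -162 - 144926 = -145088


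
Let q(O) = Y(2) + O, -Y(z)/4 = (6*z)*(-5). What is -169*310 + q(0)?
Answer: -52150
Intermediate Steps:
Y(z) = 120*z (Y(z) = -4*6*z*(-5) = -(-120)*z = 120*z)
q(O) = 240 + O (q(O) = 120*2 + O = 240 + O)
-169*310 + q(0) = -169*310 + (240 + 0) = -52390 + 240 = -52150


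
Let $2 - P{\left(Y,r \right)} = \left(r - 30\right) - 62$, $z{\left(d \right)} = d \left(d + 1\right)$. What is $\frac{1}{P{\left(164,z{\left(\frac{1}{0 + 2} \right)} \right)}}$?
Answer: $\frac{4}{373} \approx 0.010724$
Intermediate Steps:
$z{\left(d \right)} = d \left(1 + d\right)$
$P{\left(Y,r \right)} = 94 - r$ ($P{\left(Y,r \right)} = 2 - \left(\left(r - 30\right) - 62\right) = 2 - \left(\left(-30 + r\right) - 62\right) = 2 - \left(-92 + r\right) = 94 - r$)
$\frac{1}{P{\left(164,z{\left(\frac{1}{0 + 2} \right)} \right)}} = \frac{1}{94 - \frac{1 + \frac{1}{0 + 2}}{0 + 2}} = \frac{1}{94 - \frac{1 + \frac{1}{2}}{2}} = \frac{1}{94 - \frac{1}{2} \cdot \frac{3}{2}} = \frac{1}{94 - \frac{3}{4}} = \frac{1}{\frac{373}{4}} = \frac{4}{373}$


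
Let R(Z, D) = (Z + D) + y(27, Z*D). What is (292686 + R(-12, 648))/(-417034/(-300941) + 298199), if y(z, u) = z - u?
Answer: 90620858625/89740722293 ≈ 1.0098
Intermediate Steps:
R(Z, D) = 27 + D + Z - D*Z (R(Z, D) = (Z + D) + (27 - Z*D) = (D + Z) + (27 - D*Z) = 27 + D + Z - D*Z)
(292686 + R(-12, 648))/(-417034/(-300941) + 298199) = (292686 + (27 + 648 - 12 - 1*648*(-12)))/(-417034/(-300941) + 298199) = (292686 + (27 + 648 - 12 + 7776))/(-417034*(-1/300941) + 298199) = (292686 + 8439)/(417034/300941 + 298199) = 301125/(89740722293/300941) = 301125*(300941/89740722293) = 90620858625/89740722293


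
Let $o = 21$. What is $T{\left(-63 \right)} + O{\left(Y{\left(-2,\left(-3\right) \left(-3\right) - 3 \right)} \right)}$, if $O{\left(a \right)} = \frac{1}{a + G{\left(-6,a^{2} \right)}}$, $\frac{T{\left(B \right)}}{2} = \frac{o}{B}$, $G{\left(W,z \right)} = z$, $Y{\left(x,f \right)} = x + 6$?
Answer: $- \frac{37}{60} \approx -0.61667$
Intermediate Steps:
$Y{\left(x,f \right)} = 6 + x$
$T{\left(B \right)} = \frac{42}{B}$ ($T{\left(B \right)} = 2 \frac{21}{B} = \frac{42}{B}$)
$O{\left(a \right)} = \frac{1}{a + a^{2}}$
$T{\left(-63 \right)} + O{\left(Y{\left(-2,\left(-3\right) \left(-3\right) - 3 \right)} \right)} = \frac{42}{-63} + \frac{1}{\left(6 - 2\right) \left(1 + \left(6 - 2\right)\right)} = 42 \left(- \frac{1}{63}\right) + \frac{1}{4 \left(1 + 4\right)} = - \frac{2}{3} + \frac{1}{4 \cdot 5} = - \frac{2}{3} + \frac{1}{4} \cdot \frac{1}{5} = - \frac{2}{3} + \frac{1}{20} = - \frac{37}{60}$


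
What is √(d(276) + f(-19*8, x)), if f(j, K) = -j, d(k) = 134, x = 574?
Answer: √286 ≈ 16.912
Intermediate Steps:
√(d(276) + f(-19*8, x)) = √(134 - (-19)*8) = √(134 - 1*(-152)) = √(134 + 152) = √286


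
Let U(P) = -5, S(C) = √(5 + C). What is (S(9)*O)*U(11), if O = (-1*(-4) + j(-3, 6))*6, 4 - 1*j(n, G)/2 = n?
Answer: -540*√14 ≈ -2020.5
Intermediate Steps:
j(n, G) = 8 - 2*n
O = 108 (O = (-1*(-4) + (8 - 2*(-3)))*6 = (4 + (8 + 6))*6 = (4 + 14)*6 = 18*6 = 108)
(S(9)*O)*U(11) = (√(5 + 9)*108)*(-5) = (√14*108)*(-5) = (108*√14)*(-5) = -540*√14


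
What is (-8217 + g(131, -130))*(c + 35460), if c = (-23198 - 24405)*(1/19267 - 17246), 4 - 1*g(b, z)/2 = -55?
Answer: -128111158456390837/19267 ≈ -6.6493e+12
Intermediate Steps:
g(b, z) = 118 (g(b, z) = 8 - 2*(-55) = 8 + 110 = 118)
c = 15817462051643/19267 (c = -47603*(1/19267 - 17246) = -47603*(-332278681/19267) = 15817462051643/19267 ≈ 8.2096e+8)
(-8217 + g(131, -130))*(c + 35460) = (-8217 + 118)*(15817462051643/19267 + 35460) = -8099*15818145259463/19267 = -128111158456390837/19267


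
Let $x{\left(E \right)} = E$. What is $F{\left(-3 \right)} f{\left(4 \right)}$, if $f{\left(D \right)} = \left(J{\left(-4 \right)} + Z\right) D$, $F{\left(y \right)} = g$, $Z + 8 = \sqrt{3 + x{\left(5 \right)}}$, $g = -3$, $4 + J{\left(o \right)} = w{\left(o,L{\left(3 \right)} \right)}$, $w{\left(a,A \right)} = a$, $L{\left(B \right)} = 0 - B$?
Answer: $192 - 24 \sqrt{2} \approx 158.06$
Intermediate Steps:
$L{\left(B \right)} = - B$
$J{\left(o \right)} = -4 + o$
$Z = -8 + 2 \sqrt{2}$ ($Z = -8 + \sqrt{3 + 5} = -8 + \sqrt{8} = -8 + 2 \sqrt{2} \approx -5.1716$)
$F{\left(y \right)} = -3$
$f{\left(D \right)} = D \left(-16 + 2 \sqrt{2}\right)$ ($f{\left(D \right)} = \left(\left(-4 - 4\right) - \left(8 - 2 \sqrt{2}\right)\right) D = \left(-8 - \left(8 - 2 \sqrt{2}\right)\right) D = \left(-16 + 2 \sqrt{2}\right) D = D \left(-16 + 2 \sqrt{2}\right)$)
$F{\left(-3 \right)} f{\left(4 \right)} = - 3 \cdot 2 \cdot 4 \left(-8 + \sqrt{2}\right) = - 3 \left(-64 + 8 \sqrt{2}\right) = 192 - 24 \sqrt{2}$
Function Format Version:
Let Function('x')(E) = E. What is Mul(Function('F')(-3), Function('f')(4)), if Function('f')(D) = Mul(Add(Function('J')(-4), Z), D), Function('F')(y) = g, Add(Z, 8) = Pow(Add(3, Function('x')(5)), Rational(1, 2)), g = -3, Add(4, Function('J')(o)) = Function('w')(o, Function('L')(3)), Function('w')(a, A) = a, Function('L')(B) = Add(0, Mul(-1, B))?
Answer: Add(192, Mul(-24, Pow(2, Rational(1, 2)))) ≈ 158.06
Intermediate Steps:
Function('L')(B) = Mul(-1, B)
Function('J')(o) = Add(-4, o)
Z = Add(-8, Mul(2, Pow(2, Rational(1, 2)))) (Z = Add(-8, Pow(Add(3, 5), Rational(1, 2))) = Add(-8, Pow(8, Rational(1, 2))) = Add(-8, Mul(2, Pow(2, Rational(1, 2)))) ≈ -5.1716)
Function('F')(y) = -3
Function('f')(D) = Mul(D, Add(-16, Mul(2, Pow(2, Rational(1, 2))))) (Function('f')(D) = Mul(Add(Add(-4, -4), Add(-8, Mul(2, Pow(2, Rational(1, 2))))), D) = Mul(Add(-8, Add(-8, Mul(2, Pow(2, Rational(1, 2))))), D) = Mul(Add(-16, Mul(2, Pow(2, Rational(1, 2)))), D) = Mul(D, Add(-16, Mul(2, Pow(2, Rational(1, 2))))))
Mul(Function('F')(-3), Function('f')(4)) = Mul(-3, Mul(2, 4, Add(-8, Pow(2, Rational(1, 2))))) = Mul(-3, Add(-64, Mul(8, Pow(2, Rational(1, 2))))) = Add(192, Mul(-24, Pow(2, Rational(1, 2))))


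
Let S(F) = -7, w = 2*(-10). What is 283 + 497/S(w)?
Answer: 212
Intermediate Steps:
w = -20
283 + 497/S(w) = 283 + 497/(-7) = 283 + 497*(-⅐) = 283 - 71 = 212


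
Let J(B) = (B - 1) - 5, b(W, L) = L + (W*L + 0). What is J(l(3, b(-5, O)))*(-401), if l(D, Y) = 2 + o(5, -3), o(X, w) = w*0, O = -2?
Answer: 1604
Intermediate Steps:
o(X, w) = 0
b(W, L) = L + L*W (b(W, L) = L + (L*W + 0) = L + L*W)
l(D, Y) = 2 (l(D, Y) = 2 + 0 = 2)
J(B) = -6 + B (J(B) = (-1 + B) - 5 = -6 + B)
J(l(3, b(-5, O)))*(-401) = (-6 + 2)*(-401) = -4*(-401) = 1604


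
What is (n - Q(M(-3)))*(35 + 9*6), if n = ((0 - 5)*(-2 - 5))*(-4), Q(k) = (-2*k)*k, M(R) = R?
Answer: -10858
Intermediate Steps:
Q(k) = -2*k²
n = -140 (n = -5*(-7)*(-4) = 35*(-4) = -140)
(n - Q(M(-3)))*(35 + 9*6) = (-140 - (-2)*(-3)²)*(35 + 9*6) = (-140 - (-2)*9)*(35 + 54) = (-140 - 1*(-18))*89 = (-140 + 18)*89 = -122*89 = -10858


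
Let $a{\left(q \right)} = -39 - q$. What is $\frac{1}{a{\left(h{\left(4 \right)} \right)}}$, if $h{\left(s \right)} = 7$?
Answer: $- \frac{1}{46} \approx -0.021739$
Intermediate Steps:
$\frac{1}{a{\left(h{\left(4 \right)} \right)}} = \frac{1}{-39 - 7} = \frac{1}{-46} = - \frac{1}{46}$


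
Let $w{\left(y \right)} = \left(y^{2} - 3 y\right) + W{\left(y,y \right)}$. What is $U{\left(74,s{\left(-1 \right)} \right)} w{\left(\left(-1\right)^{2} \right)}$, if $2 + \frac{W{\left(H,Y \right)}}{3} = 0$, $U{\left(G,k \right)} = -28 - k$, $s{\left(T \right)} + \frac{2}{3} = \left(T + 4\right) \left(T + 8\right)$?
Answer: $\frac{1160}{3} \approx 386.67$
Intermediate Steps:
$s{\left(T \right)} = - \frac{2}{3} + \left(4 + T\right) \left(8 + T\right)$ ($s{\left(T \right)} = - \frac{2}{3} + \left(T + 4\right) \left(T + 8\right) = - \frac{2}{3} + \left(4 + T\right) \left(8 + T\right)$)
$W{\left(H,Y \right)} = -6$ ($W{\left(H,Y \right)} = -6 + 3 \cdot 0 = -6 + 0 = -6$)
$w{\left(y \right)} = -6 + y^{2} - 3 y$ ($w{\left(y \right)} = \left(y^{2} - 3 y\right) - 6 = -6 + y^{2} - 3 y$)
$U{\left(74,s{\left(-1 \right)} \right)} w{\left(\left(-1\right)^{2} \right)} = \left(-28 - \left(\frac{94}{3} + \left(-1\right)^{2} + 12 \left(-1\right)\right)\right) \left(-6 + \left(\left(-1\right)^{2}\right)^{2} - 3 \left(-1\right)^{2}\right) = \left(-28 - \left(\frac{94}{3} + 1 - 12\right)\right) \left(-6 + 1^{2} - 3\right) = \left(-28 - \frac{61}{3}\right) \left(-6 + 1 - 3\right) = \left(-28 - \frac{61}{3}\right) \left(-8\right) = \left(- \frac{145}{3}\right) \left(-8\right) = \frac{1160}{3}$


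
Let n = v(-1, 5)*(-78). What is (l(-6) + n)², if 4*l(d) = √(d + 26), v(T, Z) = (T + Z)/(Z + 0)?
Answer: 389501/100 - 312*√5/5 ≈ 3755.5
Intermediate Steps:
v(T, Z) = (T + Z)/Z
n = -312/5 (n = ((-1 + 5)/5)*(-78) = ((⅕)*4)*(-78) = (⅘)*(-78) = -312/5 ≈ -62.400)
l(d) = √(26 + d)/4 (l(d) = √(d + 26)/4 = √(26 + d)/4)
(l(-6) + n)² = (√(26 - 6)/4 - 312/5)² = (√20/4 - 312/5)² = ((2*√5)/4 - 312/5)² = (√5/2 - 312/5)² = (-312/5 + √5/2)²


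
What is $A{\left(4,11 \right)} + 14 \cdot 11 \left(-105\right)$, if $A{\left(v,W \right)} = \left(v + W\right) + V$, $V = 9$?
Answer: $-16146$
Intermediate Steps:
$A{\left(v,W \right)} = 9 + W + v$ ($A{\left(v,W \right)} = \left(v + W\right) + 9 = \left(W + v\right) + 9 = 9 + W + v$)
$A{\left(4,11 \right)} + 14 \cdot 11 \left(-105\right) = \left(9 + 11 + 4\right) + 14 \cdot 11 \left(-105\right) = 24 + 154 \left(-105\right) = 24 - 16170 = -16146$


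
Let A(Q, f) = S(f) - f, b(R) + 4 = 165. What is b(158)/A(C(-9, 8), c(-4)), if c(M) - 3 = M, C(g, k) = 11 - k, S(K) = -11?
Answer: -161/10 ≈ -16.100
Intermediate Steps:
b(R) = 161 (b(R) = -4 + 165 = 161)
c(M) = 3 + M
A(Q, f) = -11 - f
b(158)/A(C(-9, 8), c(-4)) = 161/(-11 - (3 - 4)) = 161/(-11 - 1*(-1)) = 161/(-11 + 1) = 161/(-10) = 161*(-⅒) = -161/10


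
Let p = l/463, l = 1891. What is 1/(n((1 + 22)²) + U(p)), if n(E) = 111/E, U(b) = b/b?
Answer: 529/640 ≈ 0.82656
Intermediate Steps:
p = 1891/463 ≈ 4.0842
U(b) = 1
1/(n((1 + 22)²) + U(p)) = 1/(111/((1 + 22)²) + 1) = 1/(111/(23²) + 1) = 1/(111/529 + 1) = 1/(640/529) = 529/640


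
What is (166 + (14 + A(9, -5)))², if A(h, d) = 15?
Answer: 38025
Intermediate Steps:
(166 + (14 + A(9, -5)))² = (166 + (14 + 15))² = (166 + 29)² = 195² = 38025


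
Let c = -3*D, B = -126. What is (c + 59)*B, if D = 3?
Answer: -6300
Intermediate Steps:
c = -9 (c = -3*3 = -9)
(c + 59)*B = (-9 + 59)*(-126) = 50*(-126) = -6300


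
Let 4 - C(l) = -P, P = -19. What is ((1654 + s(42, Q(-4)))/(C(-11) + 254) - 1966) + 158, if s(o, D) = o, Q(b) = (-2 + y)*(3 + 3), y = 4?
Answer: -430416/239 ≈ -1800.9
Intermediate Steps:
C(l) = -15 (C(l) = 4 - (-1)*(-19) = 4 - 1*19 = 4 - 19 = -15)
Q(b) = 12 (Q(b) = (-2 + 4)*(3 + 3) = 2*6 = 12)
((1654 + s(42, Q(-4)))/(C(-11) + 254) - 1966) + 158 = ((1654 + 42)/(-15 + 254) - 1966) + 158 = (1696/239 - 1966) + 158 = -468178/239 + 158 = -430416/239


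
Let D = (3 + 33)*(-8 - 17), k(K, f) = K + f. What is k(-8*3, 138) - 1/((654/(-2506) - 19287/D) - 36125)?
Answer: 515714467694/4523810021 ≈ 114.00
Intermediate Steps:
D = -900 (D = 36*(-25) = -900)
k(-8*3, 138) - 1/((654/(-2506) - 19287/D) - 36125) = (-8*3 + 138) - 1/((654/(-2506) - 19287/(-900)) - 36125) = (-24 + 138) - 1/((654*(-1/2506) - 19287*(-1/900)) - 36125) = 114 - 1/((-327/1253 + 2143/100) - 36125) = 114 - 1/(2652479/125300 - 36125) = 114 - 1/(-4523810021/125300) = 114 - 1*(-125300/4523810021) = 114 + 125300/4523810021 = 515714467694/4523810021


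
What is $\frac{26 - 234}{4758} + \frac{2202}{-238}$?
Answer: $- \frac{202435}{21777} \approx -9.2958$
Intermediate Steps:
$\frac{26 - 234}{4758} + \frac{2202}{-238} = \left(26 - 234\right) \frac{1}{4758} + 2202 \left(- \frac{1}{238}\right) = \left(-208\right) \frac{1}{4758} - \frac{1101}{119} = - \frac{8}{183} - \frac{1101}{119} = - \frac{202435}{21777}$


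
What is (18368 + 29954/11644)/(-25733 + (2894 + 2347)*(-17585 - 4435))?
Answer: -106953473/672048323566 ≈ -0.00015915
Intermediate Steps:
(18368 + 29954/11644)/(-25733 + (2894 + 2347)*(-17585 - 4435)) = (18368 + 29954*(1/11644))/(-25733 + 5241*(-22020)) = (18368 + 14977/5822)/(-25733 - 115406820) = (106953473/5822)/(-115432553) = (106953473/5822)*(-1/115432553) = -106953473/672048323566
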